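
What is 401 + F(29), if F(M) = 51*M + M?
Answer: 1909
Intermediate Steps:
F(M) = 52*M
401 + F(29) = 401 + 52*29 = 401 + 1508 = 1909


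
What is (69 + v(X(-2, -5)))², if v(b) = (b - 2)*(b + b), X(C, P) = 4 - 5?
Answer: 5625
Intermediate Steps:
X(C, P) = -1
v(b) = 2*b*(-2 + b) (v(b) = (-2 + b)*(2*b) = 2*b*(-2 + b))
(69 + v(X(-2, -5)))² = (69 + 2*(-1)*(-2 - 1))² = (69 + 2*(-1)*(-3))² = (69 + 6)² = 75² = 5625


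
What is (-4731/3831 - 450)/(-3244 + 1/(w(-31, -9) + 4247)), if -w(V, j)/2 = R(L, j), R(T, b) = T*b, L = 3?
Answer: 2478352327/17817269711 ≈ 0.13910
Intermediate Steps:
w(V, j) = -6*j
(-4731/3831 - 450)/(-3244 + 1/(w(-31, -9) + 4247)) = (-4731/3831 - 450)/(-3244 + 1/(-6*(-9) + 4247)) = (-4731*1/3831 - 450)/(-3244 + 1/(54 + 4247)) = (-1577/1277 - 450)/(-3244 + 1/4301) = -576227/(1277*(-3244 + 1/4301)) = -576227/(1277*(-13952443/4301)) = -576227/1277*(-4301/13952443) = 2478352327/17817269711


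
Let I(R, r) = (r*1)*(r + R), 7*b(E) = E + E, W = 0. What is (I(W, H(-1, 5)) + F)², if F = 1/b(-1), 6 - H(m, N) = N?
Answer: 25/4 ≈ 6.2500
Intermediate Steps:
H(m, N) = 6 - N
b(E) = 2*E/7 (b(E) = (E + E)/7 = (2*E)/7 = 2*E/7)
F = -7/2 (F = 1/((2/7)*(-1)) = 1/(-2/7) = -7/2 ≈ -3.5000)
I(R, r) = r*(R + r)
(I(W, H(-1, 5)) + F)² = ((6 - 1*5)*(0 + (6 - 1*5)) - 7/2)² = ((6 - 5)*(0 + (6 - 5)) - 7/2)² = (1*(0 + 1) - 7/2)² = (1*1 - 7/2)² = (1 - 7/2)² = (-5/2)² = 25/4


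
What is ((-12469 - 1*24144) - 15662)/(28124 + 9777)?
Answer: -52275/37901 ≈ -1.3793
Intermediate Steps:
((-12469 - 1*24144) - 15662)/(28124 + 9777) = ((-12469 - 24144) - 15662)/37901 = (-36613 - 15662)*(1/37901) = -52275*1/37901 = -52275/37901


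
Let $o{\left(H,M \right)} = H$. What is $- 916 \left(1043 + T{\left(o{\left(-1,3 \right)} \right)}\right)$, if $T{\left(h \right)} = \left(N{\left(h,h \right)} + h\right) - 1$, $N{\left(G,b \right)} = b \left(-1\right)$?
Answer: $-954472$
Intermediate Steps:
$N{\left(G,b \right)} = - b$
$T{\left(h \right)} = -1$ ($T{\left(h \right)} = \left(- h + h\right) - 1 = 0 - 1 = -1$)
$- 916 \left(1043 + T{\left(o{\left(-1,3 \right)} \right)}\right) = - 916 \left(1043 - 1\right) = \left(-916\right) 1042 = -954472$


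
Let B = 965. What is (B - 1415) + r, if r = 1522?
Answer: 1072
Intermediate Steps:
(B - 1415) + r = (965 - 1415) + 1522 = -450 + 1522 = 1072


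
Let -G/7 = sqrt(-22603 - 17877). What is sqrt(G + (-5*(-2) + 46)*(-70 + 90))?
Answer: 2*sqrt(280 - 7*I*sqrt(2530)) ≈ 38.206 - 18.431*I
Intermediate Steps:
G = -28*I*sqrt(2530) (G = -7*sqrt(-22603 - 17877) = -28*I*sqrt(2530) ≈ -1408.4*I)
sqrt(G + (-5*(-2) + 46)*(-70 + 90)) = sqrt(-28*I*sqrt(2530) + (-5*(-2) + 46)*(-70 + 90)) = sqrt(-28*I*sqrt(2530) + (10 + 46)*20) = sqrt(-28*I*sqrt(2530) + 56*20) = sqrt(-28*I*sqrt(2530) + 1120) = sqrt(1120 - 28*I*sqrt(2530))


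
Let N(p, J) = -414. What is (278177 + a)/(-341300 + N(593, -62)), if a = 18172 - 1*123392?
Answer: -172957/341714 ≈ -0.50615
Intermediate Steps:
a = -105220 (a = 18172 - 123392 = -105220)
(278177 + a)/(-341300 + N(593, -62)) = (278177 - 105220)/(-341300 - 414) = 172957/(-341714) = 172957*(-1/341714) = -172957/341714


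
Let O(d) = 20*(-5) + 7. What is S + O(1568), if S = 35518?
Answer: 35425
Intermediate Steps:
O(d) = -93 (O(d) = -100 + 7 = -93)
S + O(1568) = 35518 - 93 = 35425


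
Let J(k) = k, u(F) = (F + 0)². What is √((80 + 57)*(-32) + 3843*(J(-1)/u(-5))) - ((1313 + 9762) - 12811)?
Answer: 1736 + I*√113443/5 ≈ 1736.0 + 67.363*I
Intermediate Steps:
u(F) = F²
√((80 + 57)*(-32) + 3843*(J(-1)/u(-5))) - ((1313 + 9762) - 12811) = √((80 + 57)*(-32) + 3843*(-1/((-5)²))) - ((1313 + 9762) - 12811) = √(137*(-32) + 3843*(-1/25)) - (11075 - 12811) = √(-4384 + 3843*(-1*1/25)) - 1*(-1736) = √(-4384 + 3843*(-1/25)) + 1736 = √(-4384 - 3843/25) + 1736 = √(-113443/25) + 1736 = I*√113443/5 + 1736 = 1736 + I*√113443/5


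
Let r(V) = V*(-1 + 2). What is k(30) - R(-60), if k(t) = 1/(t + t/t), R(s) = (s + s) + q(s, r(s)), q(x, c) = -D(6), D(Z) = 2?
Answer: 3783/31 ≈ 122.03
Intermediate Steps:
r(V) = V (r(V) = V*1 = V)
q(x, c) = -2 (q(x, c) = -1*2 = -2)
R(s) = -2 + 2*s (R(s) = (s + s) - 2 = 2*s - 2 = -2 + 2*s)
k(t) = 1/(1 + t) (k(t) = 1/(t + 1) = 1/(1 + t))
k(30) - R(-60) = 1/(1 + 30) - (-2 + 2*(-60)) = 1/31 - (-2 - 120) = 1/31 - 1*(-122) = 1/31 + 122 = 3783/31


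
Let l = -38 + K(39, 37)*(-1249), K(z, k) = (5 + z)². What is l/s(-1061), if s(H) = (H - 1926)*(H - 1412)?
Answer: -2418102/7386851 ≈ -0.32735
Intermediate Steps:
s(H) = (-1926 + H)*(-1412 + H)
l = -2418102 (l = -38 + (5 + 39)²*(-1249) = -38 + 44²*(-1249) = -38 + 1936*(-1249) = -38 - 2418064 = -2418102)
l/s(-1061) = -2418102/(2719512 + (-1061)² - 3338*(-1061)) = -2418102/(2719512 + 1125721 + 3541618) = -2418102/7386851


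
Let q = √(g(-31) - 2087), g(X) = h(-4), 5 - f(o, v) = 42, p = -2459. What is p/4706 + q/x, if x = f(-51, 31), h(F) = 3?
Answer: -2459/4706 - 2*I*√521/37 ≈ -0.52252 - 1.2338*I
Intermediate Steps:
f(o, v) = -37 (f(o, v) = 5 - 1*42 = 5 - 42 = -37)
g(X) = 3
x = -37
q = 2*I*√521 (q = √(3 - 2087) = √(-2084) = 2*I*√521 ≈ 45.651*I)
p/4706 + q/x = -2459/4706 + (2*I*√521)/(-37) = -2459*1/4706 + (2*I*√521)*(-1/37) = -2459/4706 - 2*I*√521/37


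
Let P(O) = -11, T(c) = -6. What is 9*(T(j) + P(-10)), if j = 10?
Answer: -153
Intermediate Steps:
9*(T(j) + P(-10)) = 9*(-6 - 11) = 9*(-17) = -153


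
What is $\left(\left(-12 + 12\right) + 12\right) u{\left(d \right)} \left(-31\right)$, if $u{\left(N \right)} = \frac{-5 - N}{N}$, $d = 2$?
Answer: $1302$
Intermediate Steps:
$u{\left(N \right)} = \frac{-5 - N}{N}$
$\left(\left(-12 + 12\right) + 12\right) u{\left(d \right)} \left(-31\right) = \left(\left(-12 + 12\right) + 12\right) \frac{-5 - 2}{2} \left(-31\right) = \left(0 + 12\right) \frac{-5 - 2}{2} \left(-31\right) = 12 \cdot \frac{1}{2} \left(-7\right) \left(-31\right) = 12 \left(- \frac{7}{2}\right) \left(-31\right) = \left(-42\right) \left(-31\right) = 1302$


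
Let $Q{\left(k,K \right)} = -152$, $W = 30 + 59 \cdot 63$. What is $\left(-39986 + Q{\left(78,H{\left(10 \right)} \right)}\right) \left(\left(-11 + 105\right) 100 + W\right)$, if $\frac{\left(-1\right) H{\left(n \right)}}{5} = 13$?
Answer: $-527694286$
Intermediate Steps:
$H{\left(n \right)} = -65$ ($H{\left(n \right)} = \left(-5\right) 13 = -65$)
$W = 3747$ ($W = 30 + 3717 = 3747$)
$\left(-39986 + Q{\left(78,H{\left(10 \right)} \right)}\right) \left(\left(-11 + 105\right) 100 + W\right) = \left(-39986 - 152\right) \left(\left(-11 + 105\right) 100 + 3747\right) = - 40138 \left(94 \cdot 100 + 3747\right) = - 40138 \left(9400 + 3747\right) = \left(-40138\right) 13147 = -527694286$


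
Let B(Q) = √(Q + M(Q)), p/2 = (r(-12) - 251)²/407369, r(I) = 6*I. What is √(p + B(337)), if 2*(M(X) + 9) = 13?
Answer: √(340003203208 + 331899004322*√1338)/814738 ≈ 4.3361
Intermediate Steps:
M(X) = -5/2 (M(X) = -9 + (½)*13 = -9 + 13/2 = -5/2)
p = 208658/407369 (p = 2*((6*(-12) - 251)²/407369) = 2*((-72 - 251)²*(1/407369)) = 2*((-323)²*(1/407369)) = 2*(104329*(1/407369)) = 2*(104329/407369) = 208658/407369 ≈ 0.51221)
B(Q) = √(-5/2 + Q) (B(Q) = √(Q - 5/2) = √(-5/2 + Q))
√(p + B(337)) = √(208658/407369 + √(-10 + 4*337)/2) = √(208658/407369 + √(-10 + 1348)/2) = √(208658/407369 + √1338/2)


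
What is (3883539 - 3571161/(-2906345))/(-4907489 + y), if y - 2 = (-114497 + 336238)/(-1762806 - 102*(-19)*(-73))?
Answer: -390789684448875936/493826567696178379 ≈ -0.79135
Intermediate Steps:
y = 3586819/1904280 (y = 2 + (-114497 + 336238)/(-1762806 - 102*(-19)*(-73)) = 2 + 221741/(-1762806 + 1938*(-73)) = 2 + 221741/(-1762806 - 141474) = 2 + 221741/(-1904280) = 2 + 221741*(-1/1904280) = 2 - 221741/1904280 = 3586819/1904280 ≈ 1.8836)
(3883539 - 3571161/(-2906345))/(-4907489 + y) = (3883539 - 3571161/(-2906345))/(-4907489 + 3586819/1904280) = (3883539 - 3571161*(-1/2906345))/(-9345229566101/1904280) = (3883539 + 3571161/2906345)*(-1904280/9345229566101) = (11286907726116/2906345)*(-1904280/9345229566101) = -390789684448875936/493826567696178379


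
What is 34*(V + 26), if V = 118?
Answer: 4896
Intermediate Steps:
34*(V + 26) = 34*(118 + 26) = 34*144 = 4896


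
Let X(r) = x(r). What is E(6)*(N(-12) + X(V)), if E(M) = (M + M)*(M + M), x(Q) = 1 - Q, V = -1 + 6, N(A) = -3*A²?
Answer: -62784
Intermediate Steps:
V = 5
X(r) = 1 - r
E(M) = 4*M² (E(M) = (2*M)*(2*M) = 4*M²)
E(6)*(N(-12) + X(V)) = (4*6²)*(-3*(-12)² + (1 - 1*5)) = (4*36)*(-3*144 + (1 - 5)) = 144*(-432 - 4) = 144*(-436) = -62784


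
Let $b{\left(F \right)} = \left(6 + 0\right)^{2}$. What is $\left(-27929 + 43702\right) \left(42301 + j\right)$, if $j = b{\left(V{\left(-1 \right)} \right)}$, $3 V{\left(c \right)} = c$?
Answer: $667781501$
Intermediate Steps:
$V{\left(c \right)} = \frac{c}{3}$
$b{\left(F \right)} = 36$ ($b{\left(F \right)} = 6^{2} = 36$)
$j = 36$
$\left(-27929 + 43702\right) \left(42301 + j\right) = \left(-27929 + 43702\right) \left(42301 + 36\right) = 15773 \cdot 42337 = 667781501$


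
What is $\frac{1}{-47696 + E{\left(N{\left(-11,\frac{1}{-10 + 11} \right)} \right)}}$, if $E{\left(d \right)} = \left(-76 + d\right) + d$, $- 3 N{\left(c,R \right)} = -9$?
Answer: $- \frac{1}{47766} \approx -2.0935 \cdot 10^{-5}$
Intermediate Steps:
$N{\left(c,R \right)} = 3$ ($N{\left(c,R \right)} = \left(- \frac{1}{3}\right) \left(-9\right) = 3$)
$E{\left(d \right)} = -76 + 2 d$
$\frac{1}{-47696 + E{\left(N{\left(-11,\frac{1}{-10 + 11} \right)} \right)}} = \frac{1}{-47696 + \left(-76 + 2 \cdot 3\right)} = \frac{1}{-47696 + \left(-76 + 6\right)} = \frac{1}{-47696 - 70} = \frac{1}{-47766} = - \frac{1}{47766}$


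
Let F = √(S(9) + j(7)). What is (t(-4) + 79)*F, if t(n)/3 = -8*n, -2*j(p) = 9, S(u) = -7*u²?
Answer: 525*I*√254/2 ≈ 4183.6*I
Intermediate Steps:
j(p) = -9/2 (j(p) = -½*9 = -9/2)
t(n) = -24*n (t(n) = 3*(-8*n) = -24*n)
F = 3*I*√254/2 (F = √(-7*9² - 9/2) = √(-7*81 - 9/2) = √(-567 - 9/2) = √(-1143/2) = 3*I*√254/2 ≈ 23.906*I)
(t(-4) + 79)*F = (-24*(-4) + 79)*(3*I*√254/2) = (96 + 79)*(3*I*√254/2) = 175*(3*I*√254/2) = 525*I*√254/2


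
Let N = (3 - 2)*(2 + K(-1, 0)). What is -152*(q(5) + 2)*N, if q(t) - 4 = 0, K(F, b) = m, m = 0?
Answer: -1824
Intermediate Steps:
K(F, b) = 0
q(t) = 4 (q(t) = 4 + 0 = 4)
N = 2 (N = (3 - 2)*(2 + 0) = 1*2 = 2)
-152*(q(5) + 2)*N = -152*(4 + 2)*2 = -912*2 = -152*12 = -1824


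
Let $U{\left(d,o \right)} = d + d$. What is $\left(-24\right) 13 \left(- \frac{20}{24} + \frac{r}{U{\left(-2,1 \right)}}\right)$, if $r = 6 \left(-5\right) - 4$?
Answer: $-2392$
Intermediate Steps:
$U{\left(d,o \right)} = 2 d$
$r = -34$ ($r = -30 - 4 = -34$)
$\left(-24\right) 13 \left(- \frac{20}{24} + \frac{r}{U{\left(-2,1 \right)}}\right) = \left(-24\right) 13 \left(- \frac{20}{24} - \frac{34}{2 \left(-2\right)}\right) = - 312 \left(\left(-20\right) \frac{1}{24} - \frac{34}{-4}\right) = - 312 \left(- \frac{5}{6} - - \frac{17}{2}\right) = - 312 \left(- \frac{5}{6} + \frac{17}{2}\right) = \left(-312\right) \frac{23}{3} = -2392$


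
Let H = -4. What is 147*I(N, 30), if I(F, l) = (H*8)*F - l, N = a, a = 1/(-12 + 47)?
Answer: -22722/5 ≈ -4544.4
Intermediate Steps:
a = 1/35 ≈ 0.028571
N = 1/35 ≈ 0.028571
I(F, l) = -l - 32*F (I(F, l) = (-4*8)*F - l = -32*F - l = -l - 32*F)
147*I(N, 30) = 147*(-1*30 - 32*1/35) = 147*(-30 - 32/35) = 147*(-1082/35) = -22722/5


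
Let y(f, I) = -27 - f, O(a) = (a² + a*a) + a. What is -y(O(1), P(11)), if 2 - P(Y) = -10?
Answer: 30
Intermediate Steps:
O(a) = a + 2*a² (O(a) = (a² + a²) + a = 2*a² + a = a + 2*a²)
P(Y) = 12 (P(Y) = 2 - 1*(-10) = 2 + 10 = 12)
-y(O(1), P(11)) = -(-27 - (1 + 2*1)) = -(-27 - (1 + 2)) = -(-27 - 3) = -1*(-30) = 30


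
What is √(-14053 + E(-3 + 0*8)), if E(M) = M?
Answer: 2*I*√3514 ≈ 118.56*I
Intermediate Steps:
√(-14053 + E(-3 + 0*8)) = √(-14053 + (-3 + 0*8)) = √(-14053 + (-3 + 0)) = √(-14053 - 3) = √(-14056) = 2*I*√3514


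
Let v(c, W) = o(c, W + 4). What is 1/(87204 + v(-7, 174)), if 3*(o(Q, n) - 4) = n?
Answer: 3/261802 ≈ 1.1459e-5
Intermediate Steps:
o(Q, n) = 4 + n/3
v(c, W) = 16/3 + W/3 (v(c, W) = 4 + (W + 4)/3 = 4 + (4 + W)/3 = 4 + (4/3 + W/3) = 16/3 + W/3)
1/(87204 + v(-7, 174)) = 1/(87204 + (16/3 + (1/3)*174)) = 1/(87204 + (16/3 + 58)) = 1/(87204 + 190/3) = 1/(261802/3) = 3/261802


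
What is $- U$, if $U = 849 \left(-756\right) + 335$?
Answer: $641509$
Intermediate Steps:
$U = -641509$ ($U = -641844 + 335 = -641509$)
$- U = \left(-1\right) \left(-641509\right) = 641509$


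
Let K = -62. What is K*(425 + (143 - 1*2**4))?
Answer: -34224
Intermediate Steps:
K*(425 + (143 - 1*2**4)) = -62*(425 + (143 - 1*2**4)) = -62*(425 + (143 - 1*16)) = -62*(425 + (143 - 16)) = -62*(425 + 127) = -62*552 = -34224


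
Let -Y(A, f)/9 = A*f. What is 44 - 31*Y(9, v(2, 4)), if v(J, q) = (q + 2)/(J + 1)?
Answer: 5066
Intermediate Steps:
v(J, q) = (2 + q)/(1 + J)
Y(A, f) = -9*A*f
44 - 31*Y(9, v(2, 4)) = 44 - (-279)*9*(2 + 4)/(1 + 2) = 44 - (-279)*9*6/3 = 44 - (-279)*9*(1/3)*6 = 44 - (-279)*9*2 = 44 - 31*(-162) = 44 + 5022 = 5066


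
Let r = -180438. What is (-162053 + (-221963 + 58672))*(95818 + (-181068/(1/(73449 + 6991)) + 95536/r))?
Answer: 142505119161417063488/30073 ≈ 4.7386e+15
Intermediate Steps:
(-162053 + (-221963 + 58672))*(95818 + (-181068/(1/(73449 + 6991)) + 95536/r)) = (-162053 + (-221963 + 58672))*(95818 + (-181068/(1/(73449 + 6991)) + 95536/(-180438))) = (-162053 - 163291)*(95818 + (-181068/(1/80440) + 95536*(-1/180438))) = -325344*(95818 + (-181068/1/80440 - 47768/90219)) = -325344*(95818 + (-181068*80440 - 47768/90219)) = -325344*(95818 + (-14565109920 - 47768/90219)) = -325344*(95818 - 1314049651920248/90219) = -325344*(-1314041007316106/90219) = 142505119161417063488/30073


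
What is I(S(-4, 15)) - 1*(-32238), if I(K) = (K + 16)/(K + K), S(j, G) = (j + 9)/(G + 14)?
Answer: 322849/10 ≈ 32285.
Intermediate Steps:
S(j, G) = (9 + j)/(14 + G)
I(K) = (16 + K)/(2*K) (I(K) = (16 + K)/((2*K)) = (16 + K)*(1/(2*K)) = (16 + K)/(2*K))
I(S(-4, 15)) - 1*(-32238) = (16 + (9 - 4)/(14 + 15))/(2*(((9 - 4)/(14 + 15)))) - 1*(-32238) = (16 + 5/29)/(2*((5/29))) + 32238 = (16 + (1/29)*5)/(2*(((1/29)*5))) + 32238 = (16 + 5/29)/(2*(5/29)) + 32238 = (½)*(29/5)*(469/29) + 32238 = 469/10 + 32238 = 322849/10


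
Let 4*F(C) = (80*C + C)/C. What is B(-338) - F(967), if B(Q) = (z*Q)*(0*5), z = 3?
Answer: -81/4 ≈ -20.250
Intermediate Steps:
B(Q) = 0 (B(Q) = (3*Q)*(0*5) = (3*Q)*0 = 0)
F(C) = 81/4 (F(C) = ((80*C + C)/C)/4 = ((81*C)/C)/4 = (¼)*81 = 81/4)
B(-338) - F(967) = 0 - 1*81/4 = 0 - 81/4 = -81/4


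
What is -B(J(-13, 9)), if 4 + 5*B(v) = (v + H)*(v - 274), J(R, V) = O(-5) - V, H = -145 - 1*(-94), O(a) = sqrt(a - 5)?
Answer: -16966/5 + 343*I*sqrt(10)/5 ≈ -3393.2 + 216.93*I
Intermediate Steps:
O(a) = sqrt(-5 + a)
H = -51 (H = -145 + 94 = -51)
J(R, V) = -V + I*sqrt(10) (J(R, V) = sqrt(-5 - 5) - V = sqrt(-10) - V = I*sqrt(10) - V = -V + I*sqrt(10))
B(v) = -4/5 + (-274 + v)*(-51 + v)/5 (B(v) = -4/5 + ((v - 51)*(v - 274))/5 = -4/5 + ((-51 + v)*(-274 + v))/5 = -4/5 + ((-274 + v)*(-51 + v))/5 = -4/5 + (-274 + v)*(-51 + v)/5)
-B(J(-13, 9)) = -(2794 - 65*(-1*9 + I*sqrt(10)) + (-1*9 + I*sqrt(10))**2/5) = -(2794 - 65*(-9 + I*sqrt(10)) + (-9 + I*sqrt(10))**2/5) = -(2794 + (585 - 65*I*sqrt(10)) + (-9 + I*sqrt(10))**2/5) = -(3379 + (-9 + I*sqrt(10))**2/5 - 65*I*sqrt(10)) = -3379 - (-9 + I*sqrt(10))**2/5 + 65*I*sqrt(10)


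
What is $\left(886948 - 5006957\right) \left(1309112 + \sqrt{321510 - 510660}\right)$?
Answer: $-5393553222008 - 20600045 i \sqrt{7566} \approx -5.3936 \cdot 10^{12} - 1.7918 \cdot 10^{9} i$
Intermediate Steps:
$\left(886948 - 5006957\right) \left(1309112 + \sqrt{321510 - 510660}\right) = - 4120009 \left(1309112 + \sqrt{-189150}\right) = - 4120009 \left(1309112 + 5 i \sqrt{7566}\right) = -5393553222008 - 20600045 i \sqrt{7566}$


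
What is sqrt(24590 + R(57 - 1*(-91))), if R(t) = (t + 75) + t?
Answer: sqrt(24961) ≈ 157.99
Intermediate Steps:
R(t) = 75 + 2*t (R(t) = (75 + t) + t = 75 + 2*t)
sqrt(24590 + R(57 - 1*(-91))) = sqrt(24590 + (75 + 2*(57 - 1*(-91)))) = sqrt(24590 + (75 + 2*(57 + 91))) = sqrt(24590 + (75 + 2*148)) = sqrt(24590 + (75 + 296)) = sqrt(24590 + 371) = sqrt(24961)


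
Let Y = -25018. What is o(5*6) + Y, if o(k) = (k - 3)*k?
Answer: -24208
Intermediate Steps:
o(k) = k*(-3 + k) (o(k) = (-3 + k)*k = k*(-3 + k))
o(5*6) + Y = (5*6)*(-3 + 5*6) - 25018 = 30*(-3 + 30) - 25018 = 30*27 - 25018 = 810 - 25018 = -24208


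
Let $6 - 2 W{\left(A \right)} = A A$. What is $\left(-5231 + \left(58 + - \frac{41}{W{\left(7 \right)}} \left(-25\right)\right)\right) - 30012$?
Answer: $- \frac{1515005}{43} \approx -35233.0$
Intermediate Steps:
$W{\left(A \right)} = 3 - \frac{A^{2}}{2}$ ($W{\left(A \right)} = 3 - \frac{A A}{2} = 3 - \frac{A^{2}}{2}$)
$\left(-5231 + \left(58 + - \frac{41}{W{\left(7 \right)}} \left(-25\right)\right)\right) - 30012 = \left(-5231 + \left(58 + - \frac{41}{3 - \frac{7^{2}}{2}} \left(-25\right)\right)\right) - 30012 = \left(-5231 + \left(58 + - \frac{41}{3 - \frac{49}{2}} \left(-25\right)\right)\right) - 30012 = \left(-5231 + \left(58 + - \frac{41}{- \frac{43}{2}} \left(-25\right)\right)\right) - 30012 = \left(-5231 + \left(58 + \left(-41\right) \left(- \frac{2}{43}\right) \left(-25\right)\right)\right) - 30012 = \left(-5231 + \left(58 + \frac{82}{43} \left(-25\right)\right)\right) - 30012 = \left(-5231 + \left(58 - \frac{2050}{43}\right)\right) - 30012 = \left(-5231 + \frac{444}{43}\right) - 30012 = - \frac{224489}{43} - 30012 = - \frac{1515005}{43}$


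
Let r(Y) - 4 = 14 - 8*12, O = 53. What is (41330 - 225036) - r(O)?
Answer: -183628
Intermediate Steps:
r(Y) = -78 (r(Y) = 4 + (14 - 8*12) = 4 + (14 - 96) = 4 - 82 = -78)
(41330 - 225036) - r(O) = (41330 - 225036) - 1*(-78) = -183706 + 78 = -183628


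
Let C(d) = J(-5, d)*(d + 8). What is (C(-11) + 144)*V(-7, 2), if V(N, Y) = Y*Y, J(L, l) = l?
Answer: 708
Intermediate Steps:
V(N, Y) = Y²
C(d) = d*(8 + d) (C(d) = d*(d + 8) = d*(8 + d))
(C(-11) + 144)*V(-7, 2) = (-11*(8 - 11) + 144)*2² = (-11*(-3) + 144)*4 = (33 + 144)*4 = 177*4 = 708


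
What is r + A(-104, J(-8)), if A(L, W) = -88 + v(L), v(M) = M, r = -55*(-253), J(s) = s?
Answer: 13723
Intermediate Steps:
r = 13915
A(L, W) = -88 + L
r + A(-104, J(-8)) = 13915 + (-88 - 104) = 13915 - 192 = 13723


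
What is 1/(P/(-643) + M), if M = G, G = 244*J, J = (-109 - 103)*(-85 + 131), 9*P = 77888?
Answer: -5787/13770174944 ≈ -4.2026e-7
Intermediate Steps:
P = 77888/9 (P = (⅑)*77888 = 77888/9 ≈ 8654.2)
J = -9752 (J = -212*46 = -9752)
G = -2379488 (G = 244*(-9752) = -2379488)
M = -2379488
1/(P/(-643) + M) = 1/((77888/9)/(-643) - 2379488) = 1/((77888/9)*(-1/643) - 2379488) = 1/(-77888/5787 - 2379488) = 1/(-13770174944/5787) = -5787/13770174944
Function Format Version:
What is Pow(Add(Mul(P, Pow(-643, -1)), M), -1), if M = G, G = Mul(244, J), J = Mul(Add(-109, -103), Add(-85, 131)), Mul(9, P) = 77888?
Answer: Rational(-5787, 13770174944) ≈ -4.2026e-7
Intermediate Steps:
P = Rational(77888, 9) (P = Mul(Rational(1, 9), 77888) = Rational(77888, 9) ≈ 8654.2)
J = -9752 (J = Mul(-212, 46) = -9752)
G = -2379488 (G = Mul(244, -9752) = -2379488)
M = -2379488
Pow(Add(Mul(P, Pow(-643, -1)), M), -1) = Pow(Add(Mul(Rational(77888, 9), Pow(-643, -1)), -2379488), -1) = Pow(Add(Mul(Rational(77888, 9), Rational(-1, 643)), -2379488), -1) = Pow(Add(Rational(-77888, 5787), -2379488), -1) = Pow(Rational(-13770174944, 5787), -1) = Rational(-5787, 13770174944)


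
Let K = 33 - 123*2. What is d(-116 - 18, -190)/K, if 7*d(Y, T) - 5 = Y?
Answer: 43/497 ≈ 0.086519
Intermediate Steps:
d(Y, T) = 5/7 + Y/7
K = -213 (K = 33 - 246 = -213)
d(-116 - 18, -190)/K = (5/7 + (-116 - 18)/7)/(-213) = (5/7 + (1/7)*(-134))*(-1/213) = (5/7 - 134/7)*(-1/213) = -129/7*(-1/213) = 43/497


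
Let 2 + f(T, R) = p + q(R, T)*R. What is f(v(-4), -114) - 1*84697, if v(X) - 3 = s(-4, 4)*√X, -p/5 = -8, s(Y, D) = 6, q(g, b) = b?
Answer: -85001 - 1368*I ≈ -85001.0 - 1368.0*I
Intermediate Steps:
p = 40 (p = -5*(-8) = 40)
v(X) = 3 + 6*√X
f(T, R) = 38 + R*T (f(T, R) = -2 + (40 + T*R) = -2 + (40 + R*T) = 38 + R*T)
f(v(-4), -114) - 1*84697 = (38 - 114*(3 + 6*√(-4))) - 1*84697 = (38 - 114*(3 + 6*(2*I))) - 84697 = (38 - 114*(3 + 12*I)) - 84697 = (38 + (-342 - 1368*I)) - 84697 = (-304 - 1368*I) - 84697 = -85001 - 1368*I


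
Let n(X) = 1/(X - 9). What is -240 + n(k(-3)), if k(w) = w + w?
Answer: -3601/15 ≈ -240.07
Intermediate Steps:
k(w) = 2*w
n(X) = 1/(-9 + X)
-240 + n(k(-3)) = -240 + 1/(-9 + 2*(-3)) = -240 + 1/(-9 - 6) = -240 + 1/(-15) = -240 - 1/15 = -3601/15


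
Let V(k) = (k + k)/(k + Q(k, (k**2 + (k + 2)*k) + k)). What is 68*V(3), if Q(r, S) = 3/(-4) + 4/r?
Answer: 4896/43 ≈ 113.86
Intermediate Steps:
Q(r, S) = -3/4 + 4/r (Q(r, S) = 3*(-1/4) + 4/r = -3/4 + 4/r)
V(k) = 2*k/(-3/4 + k + 4/k) (V(k) = (k + k)/(k + (-3/4 + 4/k)) = (2*k)/(-3/4 + k + 4/k) = 2*k/(-3/4 + k + 4/k))
68*V(3) = 68*(8*3**2/(16 + 3*(-3 + 4*3))) = 68*(8*9/(16 + 3*(-3 + 12))) = 68*(8*9/(16 + 3*9)) = 68*(8*9/(16 + 27)) = 68*(8*9/43) = 68*(8*9*(1/43)) = 68*(72/43) = 4896/43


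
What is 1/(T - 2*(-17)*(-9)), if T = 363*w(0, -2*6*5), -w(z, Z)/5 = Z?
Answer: 1/108594 ≈ 9.2086e-6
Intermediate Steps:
w(z, Z) = -5*Z
T = 108900 (T = 363*(-5*(-2*6)*5) = 363*(-(-60)*5) = 363*(-5*(-60)) = 363*300 = 108900)
1/(T - 2*(-17)*(-9)) = 1/(108900 - 2*(-17)*(-9)) = 1/(108900 + 34*(-9)) = 1/(108900 - 306) = 1/108594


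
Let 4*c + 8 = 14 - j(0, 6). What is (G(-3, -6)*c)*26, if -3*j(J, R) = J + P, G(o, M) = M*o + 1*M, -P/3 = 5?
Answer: 78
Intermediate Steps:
P = -15 (P = -3*5 = -15)
G(o, M) = M + M*o (G(o, M) = M*o + M = M + M*o)
j(J, R) = 5 - J/3 (j(J, R) = -(J - 15)/3 = -(-15 + J)/3 = 5 - J/3)
c = ¼ (c = -2 + (14 - (5 - ⅓*0))/4 = -2 + (14 - (5 + 0))/4 = -2 + (14 - 1*5)/4 = -2 + (14 - 5)/4 = -2 + (¼)*9 = -2 + 9/4 = ¼ ≈ 0.25000)
(G(-3, -6)*c)*26 = (-6*(1 - 3)*(¼))*26 = (-6*(-2)*(¼))*26 = (12*(¼))*26 = 3*26 = 78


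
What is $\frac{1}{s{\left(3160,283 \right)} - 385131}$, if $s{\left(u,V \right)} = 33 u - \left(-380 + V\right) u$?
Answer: $\frac{1}{25669} \approx 3.8958 \cdot 10^{-5}$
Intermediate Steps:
$s{\left(u,V \right)} = 33 u - u \left(-380 + V\right)$
$\frac{1}{s{\left(3160,283 \right)} - 385131} = \frac{1}{3160 \left(413 - 283\right) - 385131} = \frac{1}{3160 \cdot 130 - 385131} = \frac{1}{410800 - 385131} = \frac{1}{25669}$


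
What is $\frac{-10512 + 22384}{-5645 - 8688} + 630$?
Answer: $\frac{9017918}{14333} \approx 629.17$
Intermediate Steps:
$\frac{-10512 + 22384}{-5645 - 8688} + 630 = \frac{11872}{-14333} + 630 = 11872 \left(- \frac{1}{14333}\right) + 630 = - \frac{11872}{14333} + 630 = \frac{9017918}{14333}$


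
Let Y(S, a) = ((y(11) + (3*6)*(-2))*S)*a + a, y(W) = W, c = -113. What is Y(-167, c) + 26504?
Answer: -445384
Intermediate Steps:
Y(S, a) = a - 25*S*a (Y(S, a) = ((11 + (3*6)*(-2))*S)*a + a = ((11 + 18*(-2))*S)*a + a = ((11 - 36)*S)*a + a = (-25*S)*a + a = -25*S*a + a = a - 25*S*a)
Y(-167, c) + 26504 = -113*(1 - 25*(-167)) + 26504 = -113*(1 + 4175) + 26504 = -113*4176 + 26504 = -471888 + 26504 = -445384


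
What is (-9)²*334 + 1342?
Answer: 28396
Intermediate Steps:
(-9)²*334 + 1342 = 81*334 + 1342 = 27054 + 1342 = 28396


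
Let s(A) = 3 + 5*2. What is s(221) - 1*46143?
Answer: -46130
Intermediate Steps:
s(A) = 13 (s(A) = 3 + 10 = 13)
s(221) - 1*46143 = 13 - 1*46143 = 13 - 46143 = -46130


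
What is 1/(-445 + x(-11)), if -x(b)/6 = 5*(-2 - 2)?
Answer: -1/325 ≈ -0.0030769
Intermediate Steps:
x(b) = 120 (x(b) = -30*(-2 - 2) = -30*(-4) = -6*(-20) = 120)
1/(-445 + x(-11)) = 1/(-445 + 120) = 1/(-325) = -1/325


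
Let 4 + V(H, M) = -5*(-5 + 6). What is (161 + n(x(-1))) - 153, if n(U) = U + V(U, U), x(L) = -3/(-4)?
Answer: -1/4 ≈ -0.25000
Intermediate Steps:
V(H, M) = -9 (V(H, M) = -4 - 5*(-5 + 6) = -4 - 5*1 = -4 - 5 = -9)
x(L) = 3/4 (x(L) = -3*(-1/4) = 3/4)
n(U) = -9 + U (n(U) = U - 9 = -9 + U)
(161 + n(x(-1))) - 153 = (161 + (-9 + 3/4)) - 153 = (161 - 33/4) - 153 = 611/4 - 153 = -1/4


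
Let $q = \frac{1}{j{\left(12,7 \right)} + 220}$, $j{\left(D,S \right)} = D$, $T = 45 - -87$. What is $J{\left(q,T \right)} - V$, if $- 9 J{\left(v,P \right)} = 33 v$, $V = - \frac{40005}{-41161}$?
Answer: $- \frac{28296251}{28648056} \approx -0.98772$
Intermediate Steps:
$T = 132$ ($T = 45 + 87 = 132$)
$q = \frac{1}{232}$ ($q = \frac{1}{12 + 220} = \frac{1}{232} \approx 0.0043103$)
$V = \frac{40005}{41161}$ ($V = \left(-40005\right) \left(- \frac{1}{41161}\right) = \frac{40005}{41161} \approx 0.97192$)
$J{\left(v,P \right)} = - \frac{11 v}{3}$ ($J{\left(v,P \right)} = - \frac{33 v}{9} = - \frac{11 v}{3}$)
$J{\left(q,T \right)} - V = \left(- \frac{11}{3}\right) \frac{1}{232} - \frac{40005}{41161} = - \frac{11}{696} - \frac{40005}{41161} = - \frac{28296251}{28648056}$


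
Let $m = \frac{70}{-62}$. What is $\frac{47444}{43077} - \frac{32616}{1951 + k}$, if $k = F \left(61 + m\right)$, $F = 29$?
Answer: $- \frac{38131895972}{4923916485} \approx -7.7442$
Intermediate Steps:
$m = - \frac{35}{31}$ ($m = 70 \left(- \frac{1}{62}\right) = - \frac{35}{31} \approx -1.129$)
$k = \frac{53824}{31}$ ($k = 29 \left(61 - \frac{35}{31}\right) = 29 \cdot \frac{1856}{31} = \frac{53824}{31} \approx 1736.3$)
$\frac{47444}{43077} - \frac{32616}{1951 + k} = \frac{47444}{43077} - \frac{32616}{1951 + \frac{53824}{31}} = 47444 \cdot \frac{1}{43077} - \frac{32616}{\frac{114305}{31}} = \frac{47444}{43077} - \frac{1011096}{114305} = - \frac{38131895972}{4923916485}$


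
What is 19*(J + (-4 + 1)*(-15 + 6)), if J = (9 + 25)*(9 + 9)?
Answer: 12141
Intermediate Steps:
J = 612 (J = 34*18 = 612)
19*(J + (-4 + 1)*(-15 + 6)) = 19*(612 + (-4 + 1)*(-15 + 6)) = 19*(612 - 3*(-9)) = 19*(612 + 27) = 19*639 = 12141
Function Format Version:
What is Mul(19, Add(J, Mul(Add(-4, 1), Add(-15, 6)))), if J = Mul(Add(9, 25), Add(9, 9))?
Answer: 12141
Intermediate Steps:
J = 612 (J = Mul(34, 18) = 612)
Mul(19, Add(J, Mul(Add(-4, 1), Add(-15, 6)))) = Mul(19, Add(612, Mul(Add(-4, 1), Add(-15, 6)))) = Mul(19, Add(612, Mul(-3, -9))) = Mul(19, Add(612, 27)) = Mul(19, 639) = 12141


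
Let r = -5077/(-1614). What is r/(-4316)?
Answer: -5077/6966024 ≈ -0.00072882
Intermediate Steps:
r = 5077/1614 (r = -5077*(-1/1614) = 5077/1614 ≈ 3.1456)
r/(-4316) = (5077/1614)/(-4316) = (5077/1614)*(-1/4316) = -5077/6966024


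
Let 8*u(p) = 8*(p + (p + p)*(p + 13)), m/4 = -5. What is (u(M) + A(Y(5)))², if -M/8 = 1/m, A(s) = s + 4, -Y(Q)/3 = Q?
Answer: 9/625 ≈ 0.014400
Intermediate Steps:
Y(Q) = -3*Q
m = -20 (m = 4*(-5) = -20)
A(s) = 4 + s
M = ⅖ (M = -8/(-20) = -8*(-1/20) = ⅖ ≈ 0.40000)
u(p) = p + 2*p*(13 + p) (u(p) = (8*(p + (p + p)*(p + 13)))/8 = (8*(p + (2*p)*(13 + p)))/8 = (8*(p + 2*p*(13 + p)))/8 = (8*p + 16*p*(13 + p))/8 = p + 2*p*(13 + p))
(u(M) + A(Y(5)))² = (2*(27 + 2*(⅖))/5 + (4 - 3*5))² = (2*(27 + ⅘)/5 + (4 - 15))² = ((⅖)*(139/5) - 11)² = (278/25 - 11)² = (3/25)² = 9/625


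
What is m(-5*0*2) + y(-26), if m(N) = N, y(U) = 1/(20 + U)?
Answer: -⅙ ≈ -0.16667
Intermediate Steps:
m(-5*0*2) + y(-26) = -5*0*2 + 1/(20 - 26) = 0*2 + 1/(-6) = 0 - ⅙ = -⅙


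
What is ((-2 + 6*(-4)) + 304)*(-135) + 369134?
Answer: 331604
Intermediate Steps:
((-2 + 6*(-4)) + 304)*(-135) + 369134 = ((-2 - 24) + 304)*(-135) + 369134 = (-26 + 304)*(-135) + 369134 = 278*(-135) + 369134 = -37530 + 369134 = 331604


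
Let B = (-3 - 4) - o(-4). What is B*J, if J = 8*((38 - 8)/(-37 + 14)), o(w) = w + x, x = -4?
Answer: -240/23 ≈ -10.435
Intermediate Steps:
o(w) = -4 + w (o(w) = w - 4 = -4 + w)
B = 1 (B = (-3 - 4) - (-4 - 4) = -7 - 1*(-8) = -7 + 8 = 1)
J = -240/23 (J = 8*(30/(-23)) = 8*(30*(-1/23)) = 8*(-30/23) = -240/23 ≈ -10.435)
B*J = 1*(-240/23) = -240/23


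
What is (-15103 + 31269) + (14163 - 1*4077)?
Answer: 26252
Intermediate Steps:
(-15103 + 31269) + (14163 - 1*4077) = 16166 + (14163 - 4077) = 16166 + 10086 = 26252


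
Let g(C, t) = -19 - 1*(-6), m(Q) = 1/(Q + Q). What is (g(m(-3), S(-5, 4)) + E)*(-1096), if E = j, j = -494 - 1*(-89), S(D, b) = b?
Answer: 458128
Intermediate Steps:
m(Q) = 1/(2*Q)
g(C, t) = -13 (g(C, t) = -19 + 6 = -13)
j = -405 (j = -494 + 89 = -405)
E = -405
(g(m(-3), S(-5, 4)) + E)*(-1096) = (-13 - 405)*(-1096) = -418*(-1096) = 458128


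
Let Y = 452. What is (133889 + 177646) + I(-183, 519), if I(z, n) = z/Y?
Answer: 140813637/452 ≈ 3.1153e+5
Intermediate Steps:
I(z, n) = z/452
(133889 + 177646) + I(-183, 519) = (133889 + 177646) + (1/452)*(-183) = 311535 - 183/452 = 140813637/452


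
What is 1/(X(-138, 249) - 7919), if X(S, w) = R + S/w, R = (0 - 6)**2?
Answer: -83/654335 ≈ -0.00012685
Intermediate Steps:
R = 36 (R = (-6)**2 = 36)
X(S, w) = 36 + S/w
1/(X(-138, 249) - 7919) = 1/((36 - 138/249) - 7919) = 1/((36 - 138*1/249) - 7919) = 1/((36 - 46/83) - 7919) = 1/(2942/83 - 7919) = 1/(-654335/83) = -83/654335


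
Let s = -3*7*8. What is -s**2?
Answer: -28224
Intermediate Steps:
s = -168 (s = -21*8 = -168)
-s**2 = -1*(-168)**2 = -1*28224 = -28224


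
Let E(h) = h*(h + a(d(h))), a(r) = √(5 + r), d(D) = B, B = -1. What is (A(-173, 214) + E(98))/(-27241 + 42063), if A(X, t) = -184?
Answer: 4808/7411 ≈ 0.64877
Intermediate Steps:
d(D) = -1
E(h) = h*(2 + h) (E(h) = h*(h + √(5 - 1)) = h*(h + √4) = h*(h + 2) = h*(2 + h))
(A(-173, 214) + E(98))/(-27241 + 42063) = (-184 + 98*(2 + 98))/(-27241 + 42063) = (-184 + 98*100)/14822 = (-184 + 9800)*(1/14822) = 9616*(1/14822) = 4808/7411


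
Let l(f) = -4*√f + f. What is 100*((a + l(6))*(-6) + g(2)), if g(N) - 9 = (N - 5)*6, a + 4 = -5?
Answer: 900 + 2400*√6 ≈ 6778.8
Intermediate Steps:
a = -9 (a = -4 - 5 = -9)
g(N) = -21 + 6*N (g(N) = 9 + (N - 5)*6 = 9 + (-5 + N)*6 = 9 + (-30 + 6*N) = -21 + 6*N)
l(f) = f - 4*√f
100*((a + l(6))*(-6) + g(2)) = 100*((-9 + (6 - 4*√6))*(-6) + (-21 + 6*2)) = 100*((-3 - 4*√6)*(-6) + (-21 + 12)) = 100*((18 + 24*√6) - 9) = 100*(9 + 24*√6) = 900 + 2400*√6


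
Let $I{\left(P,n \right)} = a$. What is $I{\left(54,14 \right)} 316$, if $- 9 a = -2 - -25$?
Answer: $- \frac{7268}{9} \approx -807.56$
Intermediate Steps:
$a = - \frac{23}{9}$ ($a = - \frac{-2 - -25}{9} = - \frac{-2 + 25}{9} = \left(- \frac{1}{9}\right) 23 = - \frac{23}{9} \approx -2.5556$)
$I{\left(P,n \right)} = - \frac{23}{9}$
$I{\left(54,14 \right)} 316 = \left(- \frac{23}{9}\right) 316 = - \frac{7268}{9}$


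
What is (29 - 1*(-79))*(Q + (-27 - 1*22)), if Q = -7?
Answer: -6048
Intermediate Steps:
(29 - 1*(-79))*(Q + (-27 - 1*22)) = (29 - 1*(-79))*(-7 + (-27 - 1*22)) = (29 + 79)*(-7 + (-27 - 22)) = 108*(-7 - 49) = 108*(-56) = -6048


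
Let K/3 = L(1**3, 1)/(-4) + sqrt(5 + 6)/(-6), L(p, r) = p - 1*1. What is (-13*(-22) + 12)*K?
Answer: -149*sqrt(11) ≈ -494.18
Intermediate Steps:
L(p, r) = -1 + p (L(p, r) = p - 1 = -1 + p)
K = -sqrt(11)/2 (K = 3*((-1 + 1**3)/(-4) + sqrt(5 + 6)/(-6)) = 3*((-1 + 1)*(-1/4) + sqrt(11)*(-1/6)) = 3*(0*(-1/4) - sqrt(11)/6) = 3*(0 - sqrt(11)/6) = 3*(-sqrt(11)/6) = -sqrt(11)/2 ≈ -1.6583)
(-13*(-22) + 12)*K = (-13*(-22) + 12)*(-sqrt(11)/2) = (286 + 12)*(-sqrt(11)/2) = 298*(-sqrt(11)/2) = -149*sqrt(11)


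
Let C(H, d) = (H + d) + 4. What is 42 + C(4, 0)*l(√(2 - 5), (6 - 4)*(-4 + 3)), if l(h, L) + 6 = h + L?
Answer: -22 + 8*I*√3 ≈ -22.0 + 13.856*I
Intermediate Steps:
C(H, d) = 4 + H + d
l(h, L) = -6 + L + h (l(h, L) = -6 + (h + L) = -6 + (L + h) = -6 + L + h)
42 + C(4, 0)*l(√(2 - 5), (6 - 4)*(-4 + 3)) = 42 + (4 + 4 + 0)*(-6 + (6 - 4)*(-4 + 3) + √(2 - 5)) = 42 + 8*(-6 + 2*(-1) + √(-3)) = 42 + 8*(-6 - 2 + I*√3) = 42 + 8*(-8 + I*√3) = 42 + (-64 + 8*I*√3) = -22 + 8*I*√3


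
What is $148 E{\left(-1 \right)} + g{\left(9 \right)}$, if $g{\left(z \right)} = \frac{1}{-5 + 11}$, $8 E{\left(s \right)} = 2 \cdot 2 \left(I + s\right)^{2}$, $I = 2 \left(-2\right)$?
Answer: $\frac{11101}{6} \approx 1850.2$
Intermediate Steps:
$I = -4$
$E{\left(s \right)} = \frac{\left(-4 + s\right)^{2}}{2}$ ($E{\left(s \right)} = \frac{2 \cdot 2 \left(-4 + s\right)^{2}}{8} = \frac{4 \left(-4 + s\right)^{2}}{8} = \frac{\left(-4 + s\right)^{2}}{2}$)
$g{\left(z \right)} = \frac{1}{6}$
$148 E{\left(-1 \right)} + g{\left(9 \right)} = 148 \frac{\left(-4 - 1\right)^{2}}{2} + \frac{1}{6} = 148 \frac{\left(-5\right)^{2}}{2} + \frac{1}{6} = 148 \cdot \frac{1}{2} \cdot 25 + \frac{1}{6} = 148 \cdot \frac{25}{2} + \frac{1}{6} = 1850 + \frac{1}{6} = \frac{11101}{6}$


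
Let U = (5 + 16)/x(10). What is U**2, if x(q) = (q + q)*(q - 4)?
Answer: 49/1600 ≈ 0.030625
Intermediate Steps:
x(q) = 2*q*(-4 + q) (x(q) = (2*q)*(-4 + q) = 2*q*(-4 + q))
U = 7/40 (U = (5 + 16)/((2*10*(-4 + 10))) = 21/((2*10*6)) = 21/120 = 21*(1/120) = 7/40 ≈ 0.17500)
U**2 = (7/40)**2 = 49/1600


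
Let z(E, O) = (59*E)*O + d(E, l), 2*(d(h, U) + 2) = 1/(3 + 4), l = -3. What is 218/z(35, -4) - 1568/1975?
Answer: -187393556/228442325 ≈ -0.82031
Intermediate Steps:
d(h, U) = -27/14 (d(h, U) = -2 + 1/(2*(3 + 4)) = -2 + (½)/7 = -2 + (½)*(⅐) = -2 + 1/14 = -27/14)
z(E, O) = -27/14 + 59*E*O (z(E, O) = (59*E)*O - 27/14 = 59*E*O - 27/14 = -27/14 + 59*E*O)
218/z(35, -4) - 1568/1975 = 218/(-27/14 + 59*35*(-4)) - 1568/1975 = 218/(-27/14 - 8260) - 1568*1/1975 = 218/(-115667/14) - 1568/1975 = 218*(-14/115667) - 1568/1975 = -3052/115667 - 1568/1975 = -187393556/228442325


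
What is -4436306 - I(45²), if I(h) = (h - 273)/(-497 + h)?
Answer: -847334665/191 ≈ -4.4363e+6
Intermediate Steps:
I(h) = (-273 + h)/(-497 + h)
-4436306 - I(45²) = -4436306 - (-273 + 45²)/(-497 + 45²) = -4436306 - (-273 + 2025)/(-497 + 2025) = -4436306 - 1752/1528 = -4436306 - 1*219/191 = -4436306 - 219/191 = -847334665/191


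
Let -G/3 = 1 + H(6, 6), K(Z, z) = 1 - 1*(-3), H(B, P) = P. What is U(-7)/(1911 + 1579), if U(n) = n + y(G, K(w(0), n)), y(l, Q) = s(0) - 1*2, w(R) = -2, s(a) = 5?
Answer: -2/1745 ≈ -0.0011461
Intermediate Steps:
K(Z, z) = 4 (K(Z, z) = 1 + 3 = 4)
G = -21 (G = -3*(1 + 6) = -3*7 = -21)
y(l, Q) = 3 (y(l, Q) = 5 - 1*2 = 5 - 2 = 3)
U(n) = 3 + n (U(n) = n + 3 = 3 + n)
U(-7)/(1911 + 1579) = (3 - 7)/(1911 + 1579) = -4/3490 = -4*1/3490 = -2/1745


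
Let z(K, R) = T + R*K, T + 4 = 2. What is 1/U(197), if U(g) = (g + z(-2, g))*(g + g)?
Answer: -1/78406 ≈ -1.2754e-5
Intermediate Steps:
T = -2 (T = -4 + 2 = -2)
z(K, R) = -2 + K*R (z(K, R) = -2 + R*K = -2 + K*R)
U(g) = 2*g*(-2 - g) (U(g) = (g + (-2 - 2*g))*(g + g) = (-2 - g)*(2*g) = 2*g*(-2 - g))
1/U(197) = 1/(2*197*(-2 - 1*197)) = 1/(2*197*(-2 - 197)) = 1/(2*197*(-199)) = 1/(-78406) = -1/78406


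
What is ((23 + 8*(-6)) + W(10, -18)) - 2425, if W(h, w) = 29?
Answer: -2421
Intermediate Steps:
((23 + 8*(-6)) + W(10, -18)) - 2425 = ((23 + 8*(-6)) + 29) - 2425 = ((23 - 48) + 29) - 2425 = (-25 + 29) - 2425 = 4 - 2425 = -2421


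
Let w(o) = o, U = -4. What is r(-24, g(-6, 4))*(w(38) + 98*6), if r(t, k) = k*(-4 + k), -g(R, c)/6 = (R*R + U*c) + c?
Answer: 13341312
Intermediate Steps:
g(R, c) = -6*R² + 18*c (g(R, c) = -6*((R*R - 4*c) + c) = -6*((R² - 4*c) + c) = -6*(R² - 3*c) = -6*R² + 18*c)
r(-24, g(-6, 4))*(w(38) + 98*6) = ((-6*(-6)² + 18*4)*(-4 + (-6*(-6)² + 18*4)))*(38 + 98*6) = ((-6*36 + 72)*(-4 + (-6*36 + 72)))*(38 + 588) = ((-216 + 72)*(-4 + (-216 + 72)))*626 = -144*(-4 - 144)*626 = -144*(-148)*626 = 21312*626 = 13341312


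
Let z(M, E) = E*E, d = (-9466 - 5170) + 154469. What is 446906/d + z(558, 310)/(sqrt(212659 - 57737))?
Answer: 446906/139833 + 48050*sqrt(154922)/77461 ≈ 247.35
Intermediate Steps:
d = 139833 (d = -14636 + 154469 = 139833)
z(M, E) = E**2
446906/d + z(558, 310)/(sqrt(212659 - 57737)) = 446906/139833 + 310**2/(sqrt(212659 - 57737)) = 446906*(1/139833) + 96100/(sqrt(154922)) = 446906/139833 + 96100*(sqrt(154922)/154922) = 446906/139833 + 48050*sqrt(154922)/77461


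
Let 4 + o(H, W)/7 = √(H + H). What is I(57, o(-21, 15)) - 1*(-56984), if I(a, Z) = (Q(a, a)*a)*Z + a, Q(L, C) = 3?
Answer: 52253 + 1197*I*√42 ≈ 52253.0 + 7757.4*I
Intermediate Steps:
o(H, W) = -28 + 7*√2*√H (o(H, W) = -28 + 7*√(H + H) = -28 + 7*√(2*H) = -28 + 7*(√2*√H) = -28 + 7*√2*√H)
I(a, Z) = a + 3*Z*a (I(a, Z) = (3*a)*Z + a = 3*Z*a + a = a + 3*Z*a)
I(57, o(-21, 15)) - 1*(-56984) = 57*(1 + 3*(-28 + 7*√2*√(-21))) - 1*(-56984) = 57*(1 + 3*(-28 + 7*√2*(I*√21))) + 56984 = 57*(1 + 3*(-28 + 7*I*√42)) + 56984 = 57*(1 + (-84 + 21*I*√42)) + 56984 = 57*(-83 + 21*I*√42) + 56984 = (-4731 + 1197*I*√42) + 56984 = 52253 + 1197*I*√42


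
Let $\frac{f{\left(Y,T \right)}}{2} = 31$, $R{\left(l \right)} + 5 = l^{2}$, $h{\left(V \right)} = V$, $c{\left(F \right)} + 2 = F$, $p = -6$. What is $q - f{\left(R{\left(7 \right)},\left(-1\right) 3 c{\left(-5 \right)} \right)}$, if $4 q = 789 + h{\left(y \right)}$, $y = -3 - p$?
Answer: $136$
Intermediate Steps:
$y = 3$ ($y = -3 - -6 = -3 + 6 = 3$)
$c{\left(F \right)} = -2 + F$
$R{\left(l \right)} = -5 + l^{2}$
$q = 198$ ($q = \frac{789 + 3}{4} = \frac{1}{4} \cdot 792 = 198$)
$f{\left(Y,T \right)} = 62$ ($f{\left(Y,T \right)} = 2 \cdot 31 = 62$)
$q - f{\left(R{\left(7 \right)},\left(-1\right) 3 c{\left(-5 \right)} \right)} = 198 - 62 = 136$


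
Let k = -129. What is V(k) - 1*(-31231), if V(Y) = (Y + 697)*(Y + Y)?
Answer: -115313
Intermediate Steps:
V(Y) = 2*Y*(697 + Y) (V(Y) = (697 + Y)*(2*Y) = 2*Y*(697 + Y))
V(k) - 1*(-31231) = 2*(-129)*(697 - 129) - 1*(-31231) = 2*(-129)*568 + 31231 = -146544 + 31231 = -115313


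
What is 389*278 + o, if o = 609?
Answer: 108751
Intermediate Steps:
389*278 + o = 389*278 + 609 = 108142 + 609 = 108751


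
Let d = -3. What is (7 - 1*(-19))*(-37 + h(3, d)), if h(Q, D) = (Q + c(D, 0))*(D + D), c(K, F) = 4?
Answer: -2054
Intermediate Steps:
h(Q, D) = 2*D*(4 + Q) (h(Q, D) = (Q + 4)*(D + D) = (4 + Q)*(2*D) = 2*D*(4 + Q))
(7 - 1*(-19))*(-37 + h(3, d)) = (7 - 1*(-19))*(-37 + 2*(-3)*(4 + 3)) = (7 + 19)*(-37 + 2*(-3)*7) = 26*(-37 - 42) = 26*(-79) = -2054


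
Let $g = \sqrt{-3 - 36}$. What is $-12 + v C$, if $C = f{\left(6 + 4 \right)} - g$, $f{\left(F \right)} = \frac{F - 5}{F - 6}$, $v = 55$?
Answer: $\frac{227}{4} - 55 i \sqrt{39} \approx 56.75 - 343.48 i$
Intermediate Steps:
$g = i \sqrt{39}$ ($g = \sqrt{-39} = i \sqrt{39} \approx 6.245 i$)
$f{\left(F \right)} = \frac{-5 + F}{-6 + F}$
$C = \frac{5}{4} - i \sqrt{39}$ ($C = \frac{-5 + \left(6 + 4\right)}{-6 + \left(6 + 4\right)} - i \sqrt{39} = \frac{-5 + 10}{-6 + 10} - i \sqrt{39} = \frac{1}{4} \cdot 5 - i \sqrt{39} = \frac{5}{4} - i \sqrt{39} \approx 1.25 - 6.245 i$)
$-12 + v C = -12 + 55 \left(\frac{5}{4} - i \sqrt{39}\right) = -12 + \left(\frac{275}{4} - 55 i \sqrt{39}\right) = \frac{227}{4} - 55 i \sqrt{39}$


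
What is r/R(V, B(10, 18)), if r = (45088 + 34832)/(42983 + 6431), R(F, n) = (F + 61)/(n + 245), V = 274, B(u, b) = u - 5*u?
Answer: 1638360/1655369 ≈ 0.98973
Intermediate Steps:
B(u, b) = -4*u
R(F, n) = (61 + F)/(245 + n)
r = 39960/24707 (r = 79920/49414 = 79920*(1/49414) = 39960/24707 ≈ 1.6174)
r/R(V, B(10, 18)) = 39960/(24707*(((61 + 274)/(245 - 4*10)))) = 39960/(24707*((335/(245 - 40)))) = 39960/(24707*((335/205))) = 39960/(24707*(((1/205)*335))) = 39960/(24707*(67/41)) = (39960/24707)*(41/67) = 1638360/1655369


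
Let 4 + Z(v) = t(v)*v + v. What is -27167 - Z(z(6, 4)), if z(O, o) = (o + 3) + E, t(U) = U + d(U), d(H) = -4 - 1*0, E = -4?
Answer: -27163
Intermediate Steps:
d(H) = -4 (d(H) = -4 + 0 = -4)
t(U) = -4 + U (t(U) = U - 4 = -4 + U)
z(O, o) = -1 + o (z(O, o) = (o + 3) - 4 = (3 + o) - 4 = -1 + o)
Z(v) = -4 + v + v*(-4 + v) (Z(v) = -4 + ((-4 + v)*v + v) = -4 + (v*(-4 + v) + v) = -4 + (v + v*(-4 + v)) = -4 + v + v*(-4 + v))
-27167 - Z(z(6, 4)) = -27167 - (-4 + (-1 + 4) + (-1 + 4)*(-4 + (-1 + 4))) = -27167 - (-4 + 3 + 3*(-4 + 3)) = -27167 - (-4 + 3 + 3*(-1)) = -27167 - (-4 + 3 - 3) = -27167 - 1*(-4) = -27167 + 4 = -27163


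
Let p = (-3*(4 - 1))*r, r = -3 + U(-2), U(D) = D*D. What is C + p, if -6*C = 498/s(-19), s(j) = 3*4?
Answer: -191/12 ≈ -15.917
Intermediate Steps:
U(D) = D**2
r = 1 (r = -3 + (-2)**2 = -3 + 4 = 1)
s(j) = 12
p = -9 (p = -3*(4 - 1)*1 = -3*3*1 = -9*1 = -9)
C = -83/12 ≈ -6.9167
C + p = -83/12 - 9 = -191/12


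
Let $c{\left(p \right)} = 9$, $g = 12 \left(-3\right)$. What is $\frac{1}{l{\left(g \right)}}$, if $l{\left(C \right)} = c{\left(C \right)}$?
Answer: $\frac{1}{9} \approx 0.11111$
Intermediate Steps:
$g = -36$
$l{\left(C \right)} = 9$
$\frac{1}{l{\left(g \right)}} = \frac{1}{9}$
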